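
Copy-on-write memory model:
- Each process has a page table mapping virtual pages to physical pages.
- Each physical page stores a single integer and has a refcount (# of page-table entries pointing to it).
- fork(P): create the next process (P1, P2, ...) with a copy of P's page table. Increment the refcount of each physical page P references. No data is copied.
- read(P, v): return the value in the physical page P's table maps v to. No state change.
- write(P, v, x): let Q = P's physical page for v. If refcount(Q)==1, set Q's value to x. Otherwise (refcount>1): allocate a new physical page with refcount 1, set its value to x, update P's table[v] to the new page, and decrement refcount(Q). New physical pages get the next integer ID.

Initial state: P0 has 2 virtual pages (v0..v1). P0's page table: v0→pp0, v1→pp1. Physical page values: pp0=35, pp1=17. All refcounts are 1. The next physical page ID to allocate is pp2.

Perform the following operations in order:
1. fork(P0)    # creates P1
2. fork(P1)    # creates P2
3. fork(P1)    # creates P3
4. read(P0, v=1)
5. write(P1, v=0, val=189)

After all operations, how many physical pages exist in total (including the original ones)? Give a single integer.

Answer: 3

Derivation:
Op 1: fork(P0) -> P1. 2 ppages; refcounts: pp0:2 pp1:2
Op 2: fork(P1) -> P2. 2 ppages; refcounts: pp0:3 pp1:3
Op 3: fork(P1) -> P3. 2 ppages; refcounts: pp0:4 pp1:4
Op 4: read(P0, v1) -> 17. No state change.
Op 5: write(P1, v0, 189). refcount(pp0)=4>1 -> COPY to pp2. 3 ppages; refcounts: pp0:3 pp1:4 pp2:1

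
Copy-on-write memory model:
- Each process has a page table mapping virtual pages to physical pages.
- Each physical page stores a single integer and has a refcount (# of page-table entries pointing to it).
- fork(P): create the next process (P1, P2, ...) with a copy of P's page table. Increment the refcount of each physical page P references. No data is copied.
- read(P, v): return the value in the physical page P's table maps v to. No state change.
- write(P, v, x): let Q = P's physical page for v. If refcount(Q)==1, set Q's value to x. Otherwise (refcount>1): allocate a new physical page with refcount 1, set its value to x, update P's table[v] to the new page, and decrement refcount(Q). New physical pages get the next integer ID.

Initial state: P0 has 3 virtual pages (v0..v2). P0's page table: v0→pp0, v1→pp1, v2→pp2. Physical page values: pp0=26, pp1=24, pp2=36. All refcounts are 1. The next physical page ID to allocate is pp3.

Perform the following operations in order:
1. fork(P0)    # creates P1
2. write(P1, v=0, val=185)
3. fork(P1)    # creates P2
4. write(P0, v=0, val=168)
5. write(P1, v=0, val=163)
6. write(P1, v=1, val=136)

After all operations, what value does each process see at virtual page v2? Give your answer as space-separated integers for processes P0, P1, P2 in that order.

Answer: 36 36 36

Derivation:
Op 1: fork(P0) -> P1. 3 ppages; refcounts: pp0:2 pp1:2 pp2:2
Op 2: write(P1, v0, 185). refcount(pp0)=2>1 -> COPY to pp3. 4 ppages; refcounts: pp0:1 pp1:2 pp2:2 pp3:1
Op 3: fork(P1) -> P2. 4 ppages; refcounts: pp0:1 pp1:3 pp2:3 pp3:2
Op 4: write(P0, v0, 168). refcount(pp0)=1 -> write in place. 4 ppages; refcounts: pp0:1 pp1:3 pp2:3 pp3:2
Op 5: write(P1, v0, 163). refcount(pp3)=2>1 -> COPY to pp4. 5 ppages; refcounts: pp0:1 pp1:3 pp2:3 pp3:1 pp4:1
Op 6: write(P1, v1, 136). refcount(pp1)=3>1 -> COPY to pp5. 6 ppages; refcounts: pp0:1 pp1:2 pp2:3 pp3:1 pp4:1 pp5:1
P0: v2 -> pp2 = 36
P1: v2 -> pp2 = 36
P2: v2 -> pp2 = 36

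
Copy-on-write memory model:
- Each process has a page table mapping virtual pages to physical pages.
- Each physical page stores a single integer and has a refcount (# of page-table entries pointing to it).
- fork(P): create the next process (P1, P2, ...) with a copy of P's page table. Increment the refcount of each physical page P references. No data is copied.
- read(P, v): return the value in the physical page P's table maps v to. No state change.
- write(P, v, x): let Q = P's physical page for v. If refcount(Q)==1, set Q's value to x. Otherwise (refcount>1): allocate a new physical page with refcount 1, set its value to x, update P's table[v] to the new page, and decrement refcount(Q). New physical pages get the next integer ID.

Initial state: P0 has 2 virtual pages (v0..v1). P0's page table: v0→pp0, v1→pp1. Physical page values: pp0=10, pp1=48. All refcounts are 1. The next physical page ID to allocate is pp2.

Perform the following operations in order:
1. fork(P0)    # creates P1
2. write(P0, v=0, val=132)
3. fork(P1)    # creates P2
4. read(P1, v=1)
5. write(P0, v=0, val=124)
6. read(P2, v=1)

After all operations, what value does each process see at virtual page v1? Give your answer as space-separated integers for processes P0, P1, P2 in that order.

Answer: 48 48 48

Derivation:
Op 1: fork(P0) -> P1. 2 ppages; refcounts: pp0:2 pp1:2
Op 2: write(P0, v0, 132). refcount(pp0)=2>1 -> COPY to pp2. 3 ppages; refcounts: pp0:1 pp1:2 pp2:1
Op 3: fork(P1) -> P2. 3 ppages; refcounts: pp0:2 pp1:3 pp2:1
Op 4: read(P1, v1) -> 48. No state change.
Op 5: write(P0, v0, 124). refcount(pp2)=1 -> write in place. 3 ppages; refcounts: pp0:2 pp1:3 pp2:1
Op 6: read(P2, v1) -> 48. No state change.
P0: v1 -> pp1 = 48
P1: v1 -> pp1 = 48
P2: v1 -> pp1 = 48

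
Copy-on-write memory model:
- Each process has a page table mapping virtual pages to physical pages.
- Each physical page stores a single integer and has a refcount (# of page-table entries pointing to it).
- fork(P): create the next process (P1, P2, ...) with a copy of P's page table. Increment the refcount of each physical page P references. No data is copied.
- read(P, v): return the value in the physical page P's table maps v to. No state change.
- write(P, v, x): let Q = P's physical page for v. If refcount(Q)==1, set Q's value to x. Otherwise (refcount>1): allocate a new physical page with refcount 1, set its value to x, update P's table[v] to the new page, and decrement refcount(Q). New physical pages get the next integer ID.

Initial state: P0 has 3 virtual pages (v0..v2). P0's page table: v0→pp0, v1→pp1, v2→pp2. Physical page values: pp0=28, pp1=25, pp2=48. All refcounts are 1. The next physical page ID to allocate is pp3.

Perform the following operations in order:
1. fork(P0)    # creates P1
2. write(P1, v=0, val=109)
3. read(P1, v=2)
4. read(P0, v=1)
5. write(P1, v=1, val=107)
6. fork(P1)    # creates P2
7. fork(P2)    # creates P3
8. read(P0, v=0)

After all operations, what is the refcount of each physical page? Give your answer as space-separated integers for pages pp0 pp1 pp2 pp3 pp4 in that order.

Op 1: fork(P0) -> P1. 3 ppages; refcounts: pp0:2 pp1:2 pp2:2
Op 2: write(P1, v0, 109). refcount(pp0)=2>1 -> COPY to pp3. 4 ppages; refcounts: pp0:1 pp1:2 pp2:2 pp3:1
Op 3: read(P1, v2) -> 48. No state change.
Op 4: read(P0, v1) -> 25. No state change.
Op 5: write(P1, v1, 107). refcount(pp1)=2>1 -> COPY to pp4. 5 ppages; refcounts: pp0:1 pp1:1 pp2:2 pp3:1 pp4:1
Op 6: fork(P1) -> P2. 5 ppages; refcounts: pp0:1 pp1:1 pp2:3 pp3:2 pp4:2
Op 7: fork(P2) -> P3. 5 ppages; refcounts: pp0:1 pp1:1 pp2:4 pp3:3 pp4:3
Op 8: read(P0, v0) -> 28. No state change.

Answer: 1 1 4 3 3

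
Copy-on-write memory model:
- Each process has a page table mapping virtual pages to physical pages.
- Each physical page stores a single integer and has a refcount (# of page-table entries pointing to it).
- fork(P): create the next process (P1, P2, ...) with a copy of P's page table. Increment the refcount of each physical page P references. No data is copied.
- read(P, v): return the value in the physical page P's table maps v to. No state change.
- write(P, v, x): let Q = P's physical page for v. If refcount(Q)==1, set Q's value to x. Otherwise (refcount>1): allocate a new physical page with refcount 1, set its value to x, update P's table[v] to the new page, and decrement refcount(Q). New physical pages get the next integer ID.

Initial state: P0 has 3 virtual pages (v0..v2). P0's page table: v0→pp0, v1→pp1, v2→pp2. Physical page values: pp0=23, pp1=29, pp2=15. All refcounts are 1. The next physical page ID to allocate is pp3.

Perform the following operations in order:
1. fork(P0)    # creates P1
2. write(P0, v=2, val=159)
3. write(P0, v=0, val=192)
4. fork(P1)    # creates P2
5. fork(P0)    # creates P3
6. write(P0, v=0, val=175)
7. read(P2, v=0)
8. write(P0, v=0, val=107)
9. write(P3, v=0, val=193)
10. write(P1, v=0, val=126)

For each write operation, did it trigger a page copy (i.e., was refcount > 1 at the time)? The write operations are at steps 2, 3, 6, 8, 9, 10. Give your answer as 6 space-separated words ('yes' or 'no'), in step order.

Op 1: fork(P0) -> P1. 3 ppages; refcounts: pp0:2 pp1:2 pp2:2
Op 2: write(P0, v2, 159). refcount(pp2)=2>1 -> COPY to pp3. 4 ppages; refcounts: pp0:2 pp1:2 pp2:1 pp3:1
Op 3: write(P0, v0, 192). refcount(pp0)=2>1 -> COPY to pp4. 5 ppages; refcounts: pp0:1 pp1:2 pp2:1 pp3:1 pp4:1
Op 4: fork(P1) -> P2. 5 ppages; refcounts: pp0:2 pp1:3 pp2:2 pp3:1 pp4:1
Op 5: fork(P0) -> P3. 5 ppages; refcounts: pp0:2 pp1:4 pp2:2 pp3:2 pp4:2
Op 6: write(P0, v0, 175). refcount(pp4)=2>1 -> COPY to pp5. 6 ppages; refcounts: pp0:2 pp1:4 pp2:2 pp3:2 pp4:1 pp5:1
Op 7: read(P2, v0) -> 23. No state change.
Op 8: write(P0, v0, 107). refcount(pp5)=1 -> write in place. 6 ppages; refcounts: pp0:2 pp1:4 pp2:2 pp3:2 pp4:1 pp5:1
Op 9: write(P3, v0, 193). refcount(pp4)=1 -> write in place. 6 ppages; refcounts: pp0:2 pp1:4 pp2:2 pp3:2 pp4:1 pp5:1
Op 10: write(P1, v0, 126). refcount(pp0)=2>1 -> COPY to pp6. 7 ppages; refcounts: pp0:1 pp1:4 pp2:2 pp3:2 pp4:1 pp5:1 pp6:1

yes yes yes no no yes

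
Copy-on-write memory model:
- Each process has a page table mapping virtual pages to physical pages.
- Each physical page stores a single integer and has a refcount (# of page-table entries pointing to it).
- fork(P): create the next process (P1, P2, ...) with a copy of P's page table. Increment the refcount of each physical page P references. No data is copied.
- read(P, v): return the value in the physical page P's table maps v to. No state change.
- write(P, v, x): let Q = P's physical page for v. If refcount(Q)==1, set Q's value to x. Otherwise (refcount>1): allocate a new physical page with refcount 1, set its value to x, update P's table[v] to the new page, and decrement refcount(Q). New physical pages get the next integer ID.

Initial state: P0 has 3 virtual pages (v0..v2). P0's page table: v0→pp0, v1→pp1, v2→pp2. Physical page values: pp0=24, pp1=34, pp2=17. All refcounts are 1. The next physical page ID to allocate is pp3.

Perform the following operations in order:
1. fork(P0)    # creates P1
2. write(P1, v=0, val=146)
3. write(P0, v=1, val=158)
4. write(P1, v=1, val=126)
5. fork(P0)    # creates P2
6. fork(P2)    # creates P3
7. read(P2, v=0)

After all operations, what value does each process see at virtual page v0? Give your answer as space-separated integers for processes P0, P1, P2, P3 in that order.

Answer: 24 146 24 24

Derivation:
Op 1: fork(P0) -> P1. 3 ppages; refcounts: pp0:2 pp1:2 pp2:2
Op 2: write(P1, v0, 146). refcount(pp0)=2>1 -> COPY to pp3. 4 ppages; refcounts: pp0:1 pp1:2 pp2:2 pp3:1
Op 3: write(P0, v1, 158). refcount(pp1)=2>1 -> COPY to pp4. 5 ppages; refcounts: pp0:1 pp1:1 pp2:2 pp3:1 pp4:1
Op 4: write(P1, v1, 126). refcount(pp1)=1 -> write in place. 5 ppages; refcounts: pp0:1 pp1:1 pp2:2 pp3:1 pp4:1
Op 5: fork(P0) -> P2. 5 ppages; refcounts: pp0:2 pp1:1 pp2:3 pp3:1 pp4:2
Op 6: fork(P2) -> P3. 5 ppages; refcounts: pp0:3 pp1:1 pp2:4 pp3:1 pp4:3
Op 7: read(P2, v0) -> 24. No state change.
P0: v0 -> pp0 = 24
P1: v0 -> pp3 = 146
P2: v0 -> pp0 = 24
P3: v0 -> pp0 = 24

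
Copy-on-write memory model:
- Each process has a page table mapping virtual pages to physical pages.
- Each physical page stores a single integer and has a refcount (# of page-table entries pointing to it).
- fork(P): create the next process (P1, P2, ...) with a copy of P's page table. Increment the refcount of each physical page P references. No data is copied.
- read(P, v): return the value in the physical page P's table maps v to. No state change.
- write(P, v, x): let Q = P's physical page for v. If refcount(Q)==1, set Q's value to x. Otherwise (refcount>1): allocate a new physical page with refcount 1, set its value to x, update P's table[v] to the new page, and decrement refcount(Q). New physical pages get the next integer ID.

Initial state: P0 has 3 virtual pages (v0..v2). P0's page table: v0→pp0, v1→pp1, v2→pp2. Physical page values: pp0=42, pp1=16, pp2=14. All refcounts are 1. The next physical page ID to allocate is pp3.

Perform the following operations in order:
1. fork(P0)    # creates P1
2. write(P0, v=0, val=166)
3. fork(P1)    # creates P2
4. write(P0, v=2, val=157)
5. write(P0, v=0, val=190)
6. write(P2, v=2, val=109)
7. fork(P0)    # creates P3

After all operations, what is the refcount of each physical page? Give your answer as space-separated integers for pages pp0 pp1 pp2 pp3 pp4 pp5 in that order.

Op 1: fork(P0) -> P1. 3 ppages; refcounts: pp0:2 pp1:2 pp2:2
Op 2: write(P0, v0, 166). refcount(pp0)=2>1 -> COPY to pp3. 4 ppages; refcounts: pp0:1 pp1:2 pp2:2 pp3:1
Op 3: fork(P1) -> P2. 4 ppages; refcounts: pp0:2 pp1:3 pp2:3 pp3:1
Op 4: write(P0, v2, 157). refcount(pp2)=3>1 -> COPY to pp4. 5 ppages; refcounts: pp0:2 pp1:3 pp2:2 pp3:1 pp4:1
Op 5: write(P0, v0, 190). refcount(pp3)=1 -> write in place. 5 ppages; refcounts: pp0:2 pp1:3 pp2:2 pp3:1 pp4:1
Op 6: write(P2, v2, 109). refcount(pp2)=2>1 -> COPY to pp5. 6 ppages; refcounts: pp0:2 pp1:3 pp2:1 pp3:1 pp4:1 pp5:1
Op 7: fork(P0) -> P3. 6 ppages; refcounts: pp0:2 pp1:4 pp2:1 pp3:2 pp4:2 pp5:1

Answer: 2 4 1 2 2 1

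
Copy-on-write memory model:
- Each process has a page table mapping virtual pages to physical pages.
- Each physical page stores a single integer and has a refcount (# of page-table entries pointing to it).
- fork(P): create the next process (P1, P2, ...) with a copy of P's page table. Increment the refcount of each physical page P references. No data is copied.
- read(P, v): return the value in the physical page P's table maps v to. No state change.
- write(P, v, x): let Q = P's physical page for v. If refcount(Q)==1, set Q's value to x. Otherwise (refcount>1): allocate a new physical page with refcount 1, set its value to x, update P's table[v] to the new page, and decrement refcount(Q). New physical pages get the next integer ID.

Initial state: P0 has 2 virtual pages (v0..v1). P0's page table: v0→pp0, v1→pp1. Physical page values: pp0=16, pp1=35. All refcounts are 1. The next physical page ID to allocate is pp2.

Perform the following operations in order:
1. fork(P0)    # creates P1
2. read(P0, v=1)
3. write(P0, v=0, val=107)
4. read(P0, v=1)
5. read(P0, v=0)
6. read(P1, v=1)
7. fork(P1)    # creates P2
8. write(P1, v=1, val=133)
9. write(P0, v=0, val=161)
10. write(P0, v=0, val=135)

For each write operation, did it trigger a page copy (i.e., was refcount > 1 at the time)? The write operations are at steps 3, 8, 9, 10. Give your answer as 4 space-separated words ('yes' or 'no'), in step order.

Op 1: fork(P0) -> P1. 2 ppages; refcounts: pp0:2 pp1:2
Op 2: read(P0, v1) -> 35. No state change.
Op 3: write(P0, v0, 107). refcount(pp0)=2>1 -> COPY to pp2. 3 ppages; refcounts: pp0:1 pp1:2 pp2:1
Op 4: read(P0, v1) -> 35. No state change.
Op 5: read(P0, v0) -> 107. No state change.
Op 6: read(P1, v1) -> 35. No state change.
Op 7: fork(P1) -> P2. 3 ppages; refcounts: pp0:2 pp1:3 pp2:1
Op 8: write(P1, v1, 133). refcount(pp1)=3>1 -> COPY to pp3. 4 ppages; refcounts: pp0:2 pp1:2 pp2:1 pp3:1
Op 9: write(P0, v0, 161). refcount(pp2)=1 -> write in place. 4 ppages; refcounts: pp0:2 pp1:2 pp2:1 pp3:1
Op 10: write(P0, v0, 135). refcount(pp2)=1 -> write in place. 4 ppages; refcounts: pp0:2 pp1:2 pp2:1 pp3:1

yes yes no no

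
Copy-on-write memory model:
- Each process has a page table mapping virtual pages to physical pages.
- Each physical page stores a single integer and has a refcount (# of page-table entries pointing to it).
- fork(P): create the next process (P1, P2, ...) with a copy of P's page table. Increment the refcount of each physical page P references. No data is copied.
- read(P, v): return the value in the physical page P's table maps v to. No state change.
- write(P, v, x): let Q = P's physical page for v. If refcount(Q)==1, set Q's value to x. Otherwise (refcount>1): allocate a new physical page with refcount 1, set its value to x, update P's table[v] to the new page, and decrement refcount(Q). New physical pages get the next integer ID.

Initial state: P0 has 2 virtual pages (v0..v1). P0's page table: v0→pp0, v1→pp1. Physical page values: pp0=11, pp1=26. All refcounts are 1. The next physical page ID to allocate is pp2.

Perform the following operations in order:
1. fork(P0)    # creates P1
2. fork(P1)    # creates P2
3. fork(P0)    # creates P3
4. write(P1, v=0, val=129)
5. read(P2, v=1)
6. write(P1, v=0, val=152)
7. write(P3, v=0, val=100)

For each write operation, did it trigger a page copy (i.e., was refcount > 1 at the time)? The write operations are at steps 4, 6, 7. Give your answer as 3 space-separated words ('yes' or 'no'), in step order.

Op 1: fork(P0) -> P1. 2 ppages; refcounts: pp0:2 pp1:2
Op 2: fork(P1) -> P2. 2 ppages; refcounts: pp0:3 pp1:3
Op 3: fork(P0) -> P3. 2 ppages; refcounts: pp0:4 pp1:4
Op 4: write(P1, v0, 129). refcount(pp0)=4>1 -> COPY to pp2. 3 ppages; refcounts: pp0:3 pp1:4 pp2:1
Op 5: read(P2, v1) -> 26. No state change.
Op 6: write(P1, v0, 152). refcount(pp2)=1 -> write in place. 3 ppages; refcounts: pp0:3 pp1:4 pp2:1
Op 7: write(P3, v0, 100). refcount(pp0)=3>1 -> COPY to pp3. 4 ppages; refcounts: pp0:2 pp1:4 pp2:1 pp3:1

yes no yes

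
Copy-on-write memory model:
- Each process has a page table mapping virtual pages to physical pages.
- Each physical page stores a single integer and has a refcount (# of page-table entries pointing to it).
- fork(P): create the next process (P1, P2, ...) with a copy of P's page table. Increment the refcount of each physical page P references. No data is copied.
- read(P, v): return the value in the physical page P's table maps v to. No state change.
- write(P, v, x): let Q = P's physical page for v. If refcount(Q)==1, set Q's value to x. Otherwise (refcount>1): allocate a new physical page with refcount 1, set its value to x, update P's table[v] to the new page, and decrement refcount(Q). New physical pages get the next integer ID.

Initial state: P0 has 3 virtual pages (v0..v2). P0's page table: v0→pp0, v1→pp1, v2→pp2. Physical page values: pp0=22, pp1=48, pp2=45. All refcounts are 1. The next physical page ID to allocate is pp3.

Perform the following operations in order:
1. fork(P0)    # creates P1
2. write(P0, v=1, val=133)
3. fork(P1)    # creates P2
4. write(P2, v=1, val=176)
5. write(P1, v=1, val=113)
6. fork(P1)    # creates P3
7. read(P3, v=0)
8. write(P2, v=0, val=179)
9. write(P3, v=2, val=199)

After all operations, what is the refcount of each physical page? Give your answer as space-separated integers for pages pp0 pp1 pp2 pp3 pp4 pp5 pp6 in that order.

Op 1: fork(P0) -> P1. 3 ppages; refcounts: pp0:2 pp1:2 pp2:2
Op 2: write(P0, v1, 133). refcount(pp1)=2>1 -> COPY to pp3. 4 ppages; refcounts: pp0:2 pp1:1 pp2:2 pp3:1
Op 3: fork(P1) -> P2. 4 ppages; refcounts: pp0:3 pp1:2 pp2:3 pp3:1
Op 4: write(P2, v1, 176). refcount(pp1)=2>1 -> COPY to pp4. 5 ppages; refcounts: pp0:3 pp1:1 pp2:3 pp3:1 pp4:1
Op 5: write(P1, v1, 113). refcount(pp1)=1 -> write in place. 5 ppages; refcounts: pp0:3 pp1:1 pp2:3 pp3:1 pp4:1
Op 6: fork(P1) -> P3. 5 ppages; refcounts: pp0:4 pp1:2 pp2:4 pp3:1 pp4:1
Op 7: read(P3, v0) -> 22. No state change.
Op 8: write(P2, v0, 179). refcount(pp0)=4>1 -> COPY to pp5. 6 ppages; refcounts: pp0:3 pp1:2 pp2:4 pp3:1 pp4:1 pp5:1
Op 9: write(P3, v2, 199). refcount(pp2)=4>1 -> COPY to pp6. 7 ppages; refcounts: pp0:3 pp1:2 pp2:3 pp3:1 pp4:1 pp5:1 pp6:1

Answer: 3 2 3 1 1 1 1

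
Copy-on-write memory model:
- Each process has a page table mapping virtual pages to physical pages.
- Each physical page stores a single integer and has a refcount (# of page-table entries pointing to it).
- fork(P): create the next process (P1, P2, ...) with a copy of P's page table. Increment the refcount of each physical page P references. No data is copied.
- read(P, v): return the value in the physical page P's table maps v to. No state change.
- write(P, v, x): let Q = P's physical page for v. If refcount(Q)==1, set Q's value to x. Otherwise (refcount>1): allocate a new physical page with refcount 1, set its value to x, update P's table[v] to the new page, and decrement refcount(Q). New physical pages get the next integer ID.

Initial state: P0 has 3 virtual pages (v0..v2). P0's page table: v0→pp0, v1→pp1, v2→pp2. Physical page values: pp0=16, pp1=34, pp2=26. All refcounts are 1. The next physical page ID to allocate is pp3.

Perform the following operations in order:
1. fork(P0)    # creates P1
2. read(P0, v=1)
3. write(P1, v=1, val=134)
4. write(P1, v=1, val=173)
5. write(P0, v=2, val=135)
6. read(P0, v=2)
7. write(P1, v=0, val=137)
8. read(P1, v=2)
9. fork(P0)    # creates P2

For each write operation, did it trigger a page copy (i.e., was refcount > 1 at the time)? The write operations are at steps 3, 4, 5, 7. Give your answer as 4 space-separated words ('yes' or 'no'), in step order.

Op 1: fork(P0) -> P1. 3 ppages; refcounts: pp0:2 pp1:2 pp2:2
Op 2: read(P0, v1) -> 34. No state change.
Op 3: write(P1, v1, 134). refcount(pp1)=2>1 -> COPY to pp3. 4 ppages; refcounts: pp0:2 pp1:1 pp2:2 pp3:1
Op 4: write(P1, v1, 173). refcount(pp3)=1 -> write in place. 4 ppages; refcounts: pp0:2 pp1:1 pp2:2 pp3:1
Op 5: write(P0, v2, 135). refcount(pp2)=2>1 -> COPY to pp4. 5 ppages; refcounts: pp0:2 pp1:1 pp2:1 pp3:1 pp4:1
Op 6: read(P0, v2) -> 135. No state change.
Op 7: write(P1, v0, 137). refcount(pp0)=2>1 -> COPY to pp5. 6 ppages; refcounts: pp0:1 pp1:1 pp2:1 pp3:1 pp4:1 pp5:1
Op 8: read(P1, v2) -> 26. No state change.
Op 9: fork(P0) -> P2. 6 ppages; refcounts: pp0:2 pp1:2 pp2:1 pp3:1 pp4:2 pp5:1

yes no yes yes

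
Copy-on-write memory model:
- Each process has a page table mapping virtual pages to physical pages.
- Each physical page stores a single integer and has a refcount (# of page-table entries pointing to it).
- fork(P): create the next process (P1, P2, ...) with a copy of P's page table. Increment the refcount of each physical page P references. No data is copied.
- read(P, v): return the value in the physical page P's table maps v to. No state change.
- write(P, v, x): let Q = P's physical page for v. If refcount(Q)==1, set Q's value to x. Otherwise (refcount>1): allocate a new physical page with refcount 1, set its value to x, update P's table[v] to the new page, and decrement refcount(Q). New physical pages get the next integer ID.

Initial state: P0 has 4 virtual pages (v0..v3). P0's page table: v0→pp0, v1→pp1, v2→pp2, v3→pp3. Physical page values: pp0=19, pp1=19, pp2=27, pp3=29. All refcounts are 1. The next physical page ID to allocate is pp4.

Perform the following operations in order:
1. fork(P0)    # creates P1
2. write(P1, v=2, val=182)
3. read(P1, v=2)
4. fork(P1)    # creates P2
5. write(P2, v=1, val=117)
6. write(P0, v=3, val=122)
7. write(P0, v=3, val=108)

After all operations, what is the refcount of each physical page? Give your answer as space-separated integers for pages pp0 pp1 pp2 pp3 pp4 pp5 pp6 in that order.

Answer: 3 2 1 2 2 1 1

Derivation:
Op 1: fork(P0) -> P1. 4 ppages; refcounts: pp0:2 pp1:2 pp2:2 pp3:2
Op 2: write(P1, v2, 182). refcount(pp2)=2>1 -> COPY to pp4. 5 ppages; refcounts: pp0:2 pp1:2 pp2:1 pp3:2 pp4:1
Op 3: read(P1, v2) -> 182. No state change.
Op 4: fork(P1) -> P2. 5 ppages; refcounts: pp0:3 pp1:3 pp2:1 pp3:3 pp4:2
Op 5: write(P2, v1, 117). refcount(pp1)=3>1 -> COPY to pp5. 6 ppages; refcounts: pp0:3 pp1:2 pp2:1 pp3:3 pp4:2 pp5:1
Op 6: write(P0, v3, 122). refcount(pp3)=3>1 -> COPY to pp6. 7 ppages; refcounts: pp0:3 pp1:2 pp2:1 pp3:2 pp4:2 pp5:1 pp6:1
Op 7: write(P0, v3, 108). refcount(pp6)=1 -> write in place. 7 ppages; refcounts: pp0:3 pp1:2 pp2:1 pp3:2 pp4:2 pp5:1 pp6:1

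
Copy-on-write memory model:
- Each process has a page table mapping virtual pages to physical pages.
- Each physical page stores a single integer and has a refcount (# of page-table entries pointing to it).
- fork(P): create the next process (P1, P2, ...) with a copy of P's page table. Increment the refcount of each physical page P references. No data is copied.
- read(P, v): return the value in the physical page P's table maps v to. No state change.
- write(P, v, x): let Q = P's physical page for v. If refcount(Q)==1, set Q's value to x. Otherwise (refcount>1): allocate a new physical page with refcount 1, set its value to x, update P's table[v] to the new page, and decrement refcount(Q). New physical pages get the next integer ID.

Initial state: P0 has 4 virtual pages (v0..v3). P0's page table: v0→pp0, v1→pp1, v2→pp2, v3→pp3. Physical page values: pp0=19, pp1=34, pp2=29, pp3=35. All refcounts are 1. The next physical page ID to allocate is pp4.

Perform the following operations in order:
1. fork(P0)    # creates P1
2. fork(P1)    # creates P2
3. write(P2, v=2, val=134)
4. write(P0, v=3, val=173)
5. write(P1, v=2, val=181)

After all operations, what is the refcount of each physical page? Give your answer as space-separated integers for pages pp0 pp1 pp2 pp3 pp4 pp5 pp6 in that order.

Answer: 3 3 1 2 1 1 1

Derivation:
Op 1: fork(P0) -> P1. 4 ppages; refcounts: pp0:2 pp1:2 pp2:2 pp3:2
Op 2: fork(P1) -> P2. 4 ppages; refcounts: pp0:3 pp1:3 pp2:3 pp3:3
Op 3: write(P2, v2, 134). refcount(pp2)=3>1 -> COPY to pp4. 5 ppages; refcounts: pp0:3 pp1:3 pp2:2 pp3:3 pp4:1
Op 4: write(P0, v3, 173). refcount(pp3)=3>1 -> COPY to pp5. 6 ppages; refcounts: pp0:3 pp1:3 pp2:2 pp3:2 pp4:1 pp5:1
Op 5: write(P1, v2, 181). refcount(pp2)=2>1 -> COPY to pp6. 7 ppages; refcounts: pp0:3 pp1:3 pp2:1 pp3:2 pp4:1 pp5:1 pp6:1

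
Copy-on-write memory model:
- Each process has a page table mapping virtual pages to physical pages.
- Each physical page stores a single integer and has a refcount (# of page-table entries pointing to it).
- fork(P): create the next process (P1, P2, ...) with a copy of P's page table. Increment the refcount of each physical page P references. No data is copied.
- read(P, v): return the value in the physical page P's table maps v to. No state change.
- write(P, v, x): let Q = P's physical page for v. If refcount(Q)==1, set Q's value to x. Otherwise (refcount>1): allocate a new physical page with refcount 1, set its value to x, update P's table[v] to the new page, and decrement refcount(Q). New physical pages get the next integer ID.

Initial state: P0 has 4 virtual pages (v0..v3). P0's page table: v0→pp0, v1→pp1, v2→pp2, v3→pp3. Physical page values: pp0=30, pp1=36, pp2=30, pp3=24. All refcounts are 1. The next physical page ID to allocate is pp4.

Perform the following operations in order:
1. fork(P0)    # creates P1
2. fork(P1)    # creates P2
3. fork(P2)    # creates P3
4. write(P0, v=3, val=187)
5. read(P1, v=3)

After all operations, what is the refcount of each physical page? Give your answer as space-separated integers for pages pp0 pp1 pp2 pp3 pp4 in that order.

Op 1: fork(P0) -> P1. 4 ppages; refcounts: pp0:2 pp1:2 pp2:2 pp3:2
Op 2: fork(P1) -> P2. 4 ppages; refcounts: pp0:3 pp1:3 pp2:3 pp3:3
Op 3: fork(P2) -> P3. 4 ppages; refcounts: pp0:4 pp1:4 pp2:4 pp3:4
Op 4: write(P0, v3, 187). refcount(pp3)=4>1 -> COPY to pp4. 5 ppages; refcounts: pp0:4 pp1:4 pp2:4 pp3:3 pp4:1
Op 5: read(P1, v3) -> 24. No state change.

Answer: 4 4 4 3 1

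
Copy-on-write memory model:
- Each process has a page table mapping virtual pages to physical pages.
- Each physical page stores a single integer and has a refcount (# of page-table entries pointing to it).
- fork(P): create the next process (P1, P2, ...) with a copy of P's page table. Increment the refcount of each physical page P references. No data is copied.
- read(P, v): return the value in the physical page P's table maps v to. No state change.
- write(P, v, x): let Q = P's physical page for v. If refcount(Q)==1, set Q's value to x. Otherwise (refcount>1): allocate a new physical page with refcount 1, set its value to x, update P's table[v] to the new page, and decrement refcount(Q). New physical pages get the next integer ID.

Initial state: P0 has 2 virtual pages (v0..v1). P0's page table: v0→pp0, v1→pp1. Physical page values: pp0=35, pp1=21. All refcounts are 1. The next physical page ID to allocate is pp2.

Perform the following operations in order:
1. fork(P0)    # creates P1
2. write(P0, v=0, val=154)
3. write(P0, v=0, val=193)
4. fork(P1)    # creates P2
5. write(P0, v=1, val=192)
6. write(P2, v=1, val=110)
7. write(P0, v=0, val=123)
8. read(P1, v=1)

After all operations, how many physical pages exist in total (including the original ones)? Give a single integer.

Answer: 5

Derivation:
Op 1: fork(P0) -> P1. 2 ppages; refcounts: pp0:2 pp1:2
Op 2: write(P0, v0, 154). refcount(pp0)=2>1 -> COPY to pp2. 3 ppages; refcounts: pp0:1 pp1:2 pp2:1
Op 3: write(P0, v0, 193). refcount(pp2)=1 -> write in place. 3 ppages; refcounts: pp0:1 pp1:2 pp2:1
Op 4: fork(P1) -> P2. 3 ppages; refcounts: pp0:2 pp1:3 pp2:1
Op 5: write(P0, v1, 192). refcount(pp1)=3>1 -> COPY to pp3. 4 ppages; refcounts: pp0:2 pp1:2 pp2:1 pp3:1
Op 6: write(P2, v1, 110). refcount(pp1)=2>1 -> COPY to pp4. 5 ppages; refcounts: pp0:2 pp1:1 pp2:1 pp3:1 pp4:1
Op 7: write(P0, v0, 123). refcount(pp2)=1 -> write in place. 5 ppages; refcounts: pp0:2 pp1:1 pp2:1 pp3:1 pp4:1
Op 8: read(P1, v1) -> 21. No state change.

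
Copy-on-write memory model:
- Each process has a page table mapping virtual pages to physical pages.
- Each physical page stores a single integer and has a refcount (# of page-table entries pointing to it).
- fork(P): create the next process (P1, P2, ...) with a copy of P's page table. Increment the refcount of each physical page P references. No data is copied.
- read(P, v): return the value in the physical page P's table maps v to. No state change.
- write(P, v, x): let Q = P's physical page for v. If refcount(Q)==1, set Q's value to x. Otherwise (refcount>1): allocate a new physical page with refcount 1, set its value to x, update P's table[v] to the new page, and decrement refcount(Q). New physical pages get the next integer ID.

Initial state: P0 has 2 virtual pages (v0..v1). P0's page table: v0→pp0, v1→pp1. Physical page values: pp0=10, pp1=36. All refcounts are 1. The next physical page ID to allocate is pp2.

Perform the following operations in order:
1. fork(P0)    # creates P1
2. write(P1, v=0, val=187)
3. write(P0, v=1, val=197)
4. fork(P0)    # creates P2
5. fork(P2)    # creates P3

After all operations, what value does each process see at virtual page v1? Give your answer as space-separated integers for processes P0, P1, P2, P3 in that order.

Op 1: fork(P0) -> P1. 2 ppages; refcounts: pp0:2 pp1:2
Op 2: write(P1, v0, 187). refcount(pp0)=2>1 -> COPY to pp2. 3 ppages; refcounts: pp0:1 pp1:2 pp2:1
Op 3: write(P0, v1, 197). refcount(pp1)=2>1 -> COPY to pp3. 4 ppages; refcounts: pp0:1 pp1:1 pp2:1 pp3:1
Op 4: fork(P0) -> P2. 4 ppages; refcounts: pp0:2 pp1:1 pp2:1 pp3:2
Op 5: fork(P2) -> P3. 4 ppages; refcounts: pp0:3 pp1:1 pp2:1 pp3:3
P0: v1 -> pp3 = 197
P1: v1 -> pp1 = 36
P2: v1 -> pp3 = 197
P3: v1 -> pp3 = 197

Answer: 197 36 197 197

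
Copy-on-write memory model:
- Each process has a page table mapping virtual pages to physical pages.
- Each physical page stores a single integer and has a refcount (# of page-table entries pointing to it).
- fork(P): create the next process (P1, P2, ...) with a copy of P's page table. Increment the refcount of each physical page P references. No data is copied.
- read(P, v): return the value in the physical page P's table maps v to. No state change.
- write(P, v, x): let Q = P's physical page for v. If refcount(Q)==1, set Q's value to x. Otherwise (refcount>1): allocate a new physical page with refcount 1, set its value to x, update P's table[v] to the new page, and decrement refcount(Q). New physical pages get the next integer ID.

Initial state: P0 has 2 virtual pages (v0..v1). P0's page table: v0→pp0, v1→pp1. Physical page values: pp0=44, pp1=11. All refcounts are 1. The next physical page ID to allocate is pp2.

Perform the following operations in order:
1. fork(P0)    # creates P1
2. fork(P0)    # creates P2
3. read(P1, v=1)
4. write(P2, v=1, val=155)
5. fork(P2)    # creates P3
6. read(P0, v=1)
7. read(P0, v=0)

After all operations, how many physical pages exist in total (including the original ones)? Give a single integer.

Answer: 3

Derivation:
Op 1: fork(P0) -> P1. 2 ppages; refcounts: pp0:2 pp1:2
Op 2: fork(P0) -> P2. 2 ppages; refcounts: pp0:3 pp1:3
Op 3: read(P1, v1) -> 11. No state change.
Op 4: write(P2, v1, 155). refcount(pp1)=3>1 -> COPY to pp2. 3 ppages; refcounts: pp0:3 pp1:2 pp2:1
Op 5: fork(P2) -> P3. 3 ppages; refcounts: pp0:4 pp1:2 pp2:2
Op 6: read(P0, v1) -> 11. No state change.
Op 7: read(P0, v0) -> 44. No state change.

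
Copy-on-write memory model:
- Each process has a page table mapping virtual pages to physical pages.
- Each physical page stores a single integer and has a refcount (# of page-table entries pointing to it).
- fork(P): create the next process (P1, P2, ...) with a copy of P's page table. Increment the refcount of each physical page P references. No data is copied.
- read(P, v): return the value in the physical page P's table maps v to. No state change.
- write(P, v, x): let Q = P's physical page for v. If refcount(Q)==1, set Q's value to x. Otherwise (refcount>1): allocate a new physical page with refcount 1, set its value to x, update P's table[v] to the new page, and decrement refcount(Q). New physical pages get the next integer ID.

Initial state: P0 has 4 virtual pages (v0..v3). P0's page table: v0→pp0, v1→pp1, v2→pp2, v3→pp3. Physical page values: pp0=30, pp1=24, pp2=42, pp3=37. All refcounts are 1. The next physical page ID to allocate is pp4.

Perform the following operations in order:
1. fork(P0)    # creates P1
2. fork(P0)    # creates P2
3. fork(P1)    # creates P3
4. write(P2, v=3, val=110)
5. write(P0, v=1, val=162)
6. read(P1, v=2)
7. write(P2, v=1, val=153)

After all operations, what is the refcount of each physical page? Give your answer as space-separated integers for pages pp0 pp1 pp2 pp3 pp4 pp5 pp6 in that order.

Answer: 4 2 4 3 1 1 1

Derivation:
Op 1: fork(P0) -> P1. 4 ppages; refcounts: pp0:2 pp1:2 pp2:2 pp3:2
Op 2: fork(P0) -> P2. 4 ppages; refcounts: pp0:3 pp1:3 pp2:3 pp3:3
Op 3: fork(P1) -> P3. 4 ppages; refcounts: pp0:4 pp1:4 pp2:4 pp3:4
Op 4: write(P2, v3, 110). refcount(pp3)=4>1 -> COPY to pp4. 5 ppages; refcounts: pp0:4 pp1:4 pp2:4 pp3:3 pp4:1
Op 5: write(P0, v1, 162). refcount(pp1)=4>1 -> COPY to pp5. 6 ppages; refcounts: pp0:4 pp1:3 pp2:4 pp3:3 pp4:1 pp5:1
Op 6: read(P1, v2) -> 42. No state change.
Op 7: write(P2, v1, 153). refcount(pp1)=3>1 -> COPY to pp6. 7 ppages; refcounts: pp0:4 pp1:2 pp2:4 pp3:3 pp4:1 pp5:1 pp6:1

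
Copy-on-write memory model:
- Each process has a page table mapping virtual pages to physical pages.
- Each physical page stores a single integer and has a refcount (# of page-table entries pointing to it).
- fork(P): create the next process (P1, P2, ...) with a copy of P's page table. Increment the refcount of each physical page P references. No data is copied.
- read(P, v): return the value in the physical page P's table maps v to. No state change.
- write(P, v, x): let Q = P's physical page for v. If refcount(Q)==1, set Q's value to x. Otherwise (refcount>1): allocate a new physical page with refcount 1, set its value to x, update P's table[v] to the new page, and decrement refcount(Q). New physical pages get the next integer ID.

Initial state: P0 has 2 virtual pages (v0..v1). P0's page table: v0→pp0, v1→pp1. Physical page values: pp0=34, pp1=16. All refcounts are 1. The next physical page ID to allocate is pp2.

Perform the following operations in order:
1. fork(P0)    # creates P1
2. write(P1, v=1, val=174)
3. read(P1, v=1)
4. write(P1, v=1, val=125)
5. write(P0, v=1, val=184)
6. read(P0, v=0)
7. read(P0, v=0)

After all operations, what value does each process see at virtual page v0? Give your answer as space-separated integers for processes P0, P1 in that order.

Answer: 34 34

Derivation:
Op 1: fork(P0) -> P1. 2 ppages; refcounts: pp0:2 pp1:2
Op 2: write(P1, v1, 174). refcount(pp1)=2>1 -> COPY to pp2. 3 ppages; refcounts: pp0:2 pp1:1 pp2:1
Op 3: read(P1, v1) -> 174. No state change.
Op 4: write(P1, v1, 125). refcount(pp2)=1 -> write in place. 3 ppages; refcounts: pp0:2 pp1:1 pp2:1
Op 5: write(P0, v1, 184). refcount(pp1)=1 -> write in place. 3 ppages; refcounts: pp0:2 pp1:1 pp2:1
Op 6: read(P0, v0) -> 34. No state change.
Op 7: read(P0, v0) -> 34. No state change.
P0: v0 -> pp0 = 34
P1: v0 -> pp0 = 34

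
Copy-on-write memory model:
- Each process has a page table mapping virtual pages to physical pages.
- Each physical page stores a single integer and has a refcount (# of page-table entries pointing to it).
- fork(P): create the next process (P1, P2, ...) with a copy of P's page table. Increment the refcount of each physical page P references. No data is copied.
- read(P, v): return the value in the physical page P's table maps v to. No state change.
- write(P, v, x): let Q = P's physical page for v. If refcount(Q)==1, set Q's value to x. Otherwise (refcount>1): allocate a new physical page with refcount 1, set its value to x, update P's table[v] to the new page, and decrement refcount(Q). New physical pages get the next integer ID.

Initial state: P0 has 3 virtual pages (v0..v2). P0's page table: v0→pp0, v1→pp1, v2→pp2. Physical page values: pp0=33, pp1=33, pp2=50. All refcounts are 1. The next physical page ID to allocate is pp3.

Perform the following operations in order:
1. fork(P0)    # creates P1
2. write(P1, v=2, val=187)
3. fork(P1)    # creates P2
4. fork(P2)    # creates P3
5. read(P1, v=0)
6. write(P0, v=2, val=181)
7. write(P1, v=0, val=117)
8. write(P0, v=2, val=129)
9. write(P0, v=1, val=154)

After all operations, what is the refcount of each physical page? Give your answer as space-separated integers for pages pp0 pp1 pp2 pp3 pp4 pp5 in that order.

Answer: 3 3 1 3 1 1

Derivation:
Op 1: fork(P0) -> P1. 3 ppages; refcounts: pp0:2 pp1:2 pp2:2
Op 2: write(P1, v2, 187). refcount(pp2)=2>1 -> COPY to pp3. 4 ppages; refcounts: pp0:2 pp1:2 pp2:1 pp3:1
Op 3: fork(P1) -> P2. 4 ppages; refcounts: pp0:3 pp1:3 pp2:1 pp3:2
Op 4: fork(P2) -> P3. 4 ppages; refcounts: pp0:4 pp1:4 pp2:1 pp3:3
Op 5: read(P1, v0) -> 33. No state change.
Op 6: write(P0, v2, 181). refcount(pp2)=1 -> write in place. 4 ppages; refcounts: pp0:4 pp1:4 pp2:1 pp3:3
Op 7: write(P1, v0, 117). refcount(pp0)=4>1 -> COPY to pp4. 5 ppages; refcounts: pp0:3 pp1:4 pp2:1 pp3:3 pp4:1
Op 8: write(P0, v2, 129). refcount(pp2)=1 -> write in place. 5 ppages; refcounts: pp0:3 pp1:4 pp2:1 pp3:3 pp4:1
Op 9: write(P0, v1, 154). refcount(pp1)=4>1 -> COPY to pp5. 6 ppages; refcounts: pp0:3 pp1:3 pp2:1 pp3:3 pp4:1 pp5:1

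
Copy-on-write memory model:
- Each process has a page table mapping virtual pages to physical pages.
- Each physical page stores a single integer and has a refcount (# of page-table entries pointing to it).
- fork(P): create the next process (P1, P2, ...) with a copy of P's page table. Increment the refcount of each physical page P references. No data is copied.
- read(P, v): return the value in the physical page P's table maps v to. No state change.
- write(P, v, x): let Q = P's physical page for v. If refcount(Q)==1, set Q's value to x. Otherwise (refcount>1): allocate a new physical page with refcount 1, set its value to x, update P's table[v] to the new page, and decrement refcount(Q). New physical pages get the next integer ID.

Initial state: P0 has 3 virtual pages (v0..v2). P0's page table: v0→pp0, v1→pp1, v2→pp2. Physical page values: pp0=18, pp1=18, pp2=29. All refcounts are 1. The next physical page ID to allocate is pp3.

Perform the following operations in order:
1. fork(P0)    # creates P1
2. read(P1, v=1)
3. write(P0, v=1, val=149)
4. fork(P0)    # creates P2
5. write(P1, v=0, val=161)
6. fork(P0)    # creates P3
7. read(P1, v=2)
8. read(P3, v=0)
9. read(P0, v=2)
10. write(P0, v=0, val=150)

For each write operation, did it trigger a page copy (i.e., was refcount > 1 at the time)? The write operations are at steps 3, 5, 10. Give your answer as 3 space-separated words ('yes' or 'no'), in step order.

Op 1: fork(P0) -> P1. 3 ppages; refcounts: pp0:2 pp1:2 pp2:2
Op 2: read(P1, v1) -> 18. No state change.
Op 3: write(P0, v1, 149). refcount(pp1)=2>1 -> COPY to pp3. 4 ppages; refcounts: pp0:2 pp1:1 pp2:2 pp3:1
Op 4: fork(P0) -> P2. 4 ppages; refcounts: pp0:3 pp1:1 pp2:3 pp3:2
Op 5: write(P1, v0, 161). refcount(pp0)=3>1 -> COPY to pp4. 5 ppages; refcounts: pp0:2 pp1:1 pp2:3 pp3:2 pp4:1
Op 6: fork(P0) -> P3. 5 ppages; refcounts: pp0:3 pp1:1 pp2:4 pp3:3 pp4:1
Op 7: read(P1, v2) -> 29. No state change.
Op 8: read(P3, v0) -> 18. No state change.
Op 9: read(P0, v2) -> 29. No state change.
Op 10: write(P0, v0, 150). refcount(pp0)=3>1 -> COPY to pp5. 6 ppages; refcounts: pp0:2 pp1:1 pp2:4 pp3:3 pp4:1 pp5:1

yes yes yes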